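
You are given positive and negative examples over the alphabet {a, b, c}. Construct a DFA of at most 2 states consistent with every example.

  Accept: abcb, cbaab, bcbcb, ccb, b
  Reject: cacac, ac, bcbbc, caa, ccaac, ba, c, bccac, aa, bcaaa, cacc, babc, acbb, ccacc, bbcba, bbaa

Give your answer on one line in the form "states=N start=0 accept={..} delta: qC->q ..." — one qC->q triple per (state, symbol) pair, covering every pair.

states=2 start=0 accept={1} delta: 0a->0 0b->1 0c->0 1a->0 1b->0 1c->0

Grow the machine one transition at a time. Run the examples from 0; the earliest place one falls off (shortest prefix, ties alphabetical) gets sent to the lowest-numbered state that keeps every Accept/Reject pair distinguishable — a pair clashes when both reach the same state with identical unread suffix — and to a fresh state only if none does.
a: 0a undefined. 0a->0: ok.
b: 0b undefined. 0b->0: no, b/ba meet in 0. Open state 1: 0b->1.
c: 0c undefined. 0c->0: ok.
ba: 1a undefined. 1a->0: ok.
bb: 1b undefined. 1b->0: ok.
bc: 1c undefined. 1c->0: ok.
All examples now run through 2 states with every (state, symbol) defined. Accept strings end in {1}, Reject strings end in {0}; accept={1}.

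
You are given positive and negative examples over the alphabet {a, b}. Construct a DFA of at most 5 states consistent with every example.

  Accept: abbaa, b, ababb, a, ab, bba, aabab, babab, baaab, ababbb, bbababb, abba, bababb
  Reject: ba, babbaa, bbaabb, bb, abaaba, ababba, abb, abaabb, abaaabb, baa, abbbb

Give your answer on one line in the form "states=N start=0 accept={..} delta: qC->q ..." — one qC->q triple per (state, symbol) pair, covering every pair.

states=5 start=0 accept={0,1,4} delta: 0a->0 0b->1 1a->2 1b->3 2a->3 2b->4 3a->0 3b->1 4a->2 4b->4

Fold the examples into a partial DFA from state 0: repeatedly fix the first undefined (state, symbol) met by the shortest-then-alphabetical prefix, trying targets in increasing order and rejecting any under which an Accept and a Reject string meet in one state with the same remainder; add a state when all current targets are rejected. Accepting states are where Accept strings end.
a: 0a undefined. 0a->0: ok.
b: 0b undefined. 0b->0: no, abbaa/ba meet in 0. Open state 1: 0b->1.
ba: 1a undefined. 1a->0: no, abbaa/babbaa meet in 1 with "baa" left. 1a->1: no, b/ba meet in 1. Open state 2: 1a->2.
bb: 1b undefined. 1b->0: no, abbaa/bbaabb meet in 0. 1b->1: no, abbaa/baa meet in 2 with "a" left. 1b->2: no, ababb/abbbb meet in 2 with "bb" left. Open state 3: 1b->3.
baa: 2a undefined. 2a->0: no, a/baa meet in 0. 2a->1: no, b/baa meet in 1. 2a->2: no, ababb/abaabb meet in 2 with "bb" left. 2a->3: ok.
bab: 2b undefined. 2b->0: no, ababbb/babbaa meet in 3. 2b->1: no, abbaa/babbaa meet in 3 with "aa" left. 2b->2: no, ababb/ba meet in 2. 2b->3: no, aabab/bb meet in 3. Open state 4: 2b->4.
bba: 3a undefined. 3a->0: ok.
abbb: 3b undefined. 3b->0: no, abbaa/abaaba meet in 0. 3b->1: ok.
baba: 4a undefined. 4a->0: no, bababb/bbaabb meet in 3. 4a->1: no, babab/bbaabb meet in 3. 4a->2: ok.
babb: 4b undefined. 4b->0: no, abbaa/babbaa meet in 0. 4b->1: no, ababbb/babbaa meet in 3. 4b->2: no, abbaa/babbaa meet in 0. 4b->3: no, abbaa/babbaa meet in 0. 4b->4: ok.
All examples now run through 5 states with every (state, symbol) defined. Accept strings end in {0,1,4}, Reject strings end in {2,3}; accept={0,1,4}.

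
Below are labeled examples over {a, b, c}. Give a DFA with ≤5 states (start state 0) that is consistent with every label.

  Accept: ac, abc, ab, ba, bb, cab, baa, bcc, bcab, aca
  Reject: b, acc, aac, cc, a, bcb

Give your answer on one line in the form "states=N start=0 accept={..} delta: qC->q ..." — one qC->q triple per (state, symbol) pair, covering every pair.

states=5 start=0 accept={3,4} delta: 0a->1 0b->2 0c->0 1a->0 1b->3 1c->4 2a->3 2b->3 2c->3 3a->4 3b->0 3c->3 4a->3 4b->3 4c->0

Fold the examples into a partial DFA from state 0: repeatedly fix the first undefined (state, symbol) met by the shortest-then-alphabetical prefix, trying targets in increasing order and rejecting any under which an Accept and a Reject string meet in one state with the same remainder; add a state when all current targets are rejected. Accepting states are where Accept strings end.
a: 0a undefined. 0a->0: no, ac/aac meet in 0 with "c" left. Open state 1: 0a->1.
b: 0b undefined. 0b->0: no, ba/a meet in 1. 0b->1: no, bcc/acc meet in 1 with "cc" left. Open state 2: 0b->2.
c: 0c undefined. 0c->0: ok.
aa: 1a undefined. 1a->0: ok.
ab: 1b undefined. 1b->0: no, abc/aac meet in 0. 1b->1: no, ab/a meet in 1. 1b->2: no, ab/b meet in 2. Open state 3: 1b->3.
ac: 1c undefined. 1c->0: no, ac/acc meet in 0. 1c->1: no, ac/acc meet in 1. 1c->2: no, ac/b meet in 2. 1c->3: no, abc/acc meet in 3 with "c" left. Open state 4: 1c->4.
ba: 2a undefined. 2a->0: no, ba/aac meet in 0. 2a->1: no, ba/a meet in 1. 2a->2: no, ba/b meet in 2. 2a->3: ok.
bb: 2b undefined. 2b->0: no, bb/aac meet in 0. 2b->1: no, bb/a meet in 1. 2b->2: no, bb/b meet in 2. 2b->3: ok.
bc: 2c undefined. 2c->0: no, bcc/aac meet in 0. 2c->1: no, ab/bcb meet in 3. 2c->2: no, ab/bcb meet in 3. 2c->3: ok.
abc: 3c undefined. 3c->0: no, abc/aac meet in 0. 3c->1: no, abc/a meet in 1. 3c->2: no, abc/b meet in 2. 3c->3: ok.
aca: 4a undefined. 4a->0: no, aca/aac meet in 0. 4a->1: no, aca/a meet in 1. 4a->2: no, aca/b meet in 2. 4a->3: ok.
acc: 4c undefined. 4c->0: ok.
baa: 3a undefined. 3a->0: no, baa/acc meet in 0. 3a->1: no, baa/a meet in 1. 3a->2: no, baa/b meet in 2. 3a->3: no, bcab/bcb meet in 3 with "b" left. 3a->4: ok.
bcb: 3b undefined. 3b->0: ok.
bcab: 4b undefined. 4b->0: no, bcab/acc meet in 0. 4b->1: no, bcab/a meet in 1. 4b->2: no, bcab/b meet in 2. 4b->3: ok.
All examples now run through 5 states with every (state, symbol) defined. Accept strings end in {3,4}, Reject strings end in {0,1,2}; accept={3,4}.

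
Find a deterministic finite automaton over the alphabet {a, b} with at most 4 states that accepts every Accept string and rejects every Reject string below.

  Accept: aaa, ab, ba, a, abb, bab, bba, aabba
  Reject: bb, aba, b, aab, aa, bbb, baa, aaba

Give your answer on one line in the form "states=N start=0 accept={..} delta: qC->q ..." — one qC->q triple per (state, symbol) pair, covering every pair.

State merging on the prefix tree: take the shortest (then alphabetical) example prefix whose next move is undefined and point that move at state 0, else 1, else 2, ...; a target is out if some Accept/Reject pair would then sit in one state with the same input left (inseparable). If every existing state is out, open a new one.
a: 0a undefined. 0a->0: no, aaa/aa meet in 0. Open state 1: 0a->1.
b: 0b undefined. 0b->0: ok.
aa: 1a undefined. 1a->0: no, aaa/aaba meet in 1. 1a->1: no, aaa/aa meet in 1. Open state 2: 1a->2.
ab: 1b undefined. 1b->0: no, ab/bb meet in 0. 1b->1: ok.
aaa: 2a undefined. 2a->0: no, aaa/bb meet in 0. 2a->1: ok.
aab: 2b undefined. 2b->0: no, aaa/aaba meet in 1. 2b->1: no, aaa/aab meet in 1. 2b->2: no, aaa/aaba meet in 1. Open state 3: 2b->3.
aaba: 3a undefined. 3a->0: ok.
aabb: 3b undefined. 3b->0: ok.
All examples now run through 4 states with every (state, symbol) defined. Accept strings end in {1}, Reject strings end in {0,2,3}; accept={1}.

states=4 start=0 accept={1} delta: 0a->1 0b->0 1a->2 1b->1 2a->1 2b->3 3a->0 3b->0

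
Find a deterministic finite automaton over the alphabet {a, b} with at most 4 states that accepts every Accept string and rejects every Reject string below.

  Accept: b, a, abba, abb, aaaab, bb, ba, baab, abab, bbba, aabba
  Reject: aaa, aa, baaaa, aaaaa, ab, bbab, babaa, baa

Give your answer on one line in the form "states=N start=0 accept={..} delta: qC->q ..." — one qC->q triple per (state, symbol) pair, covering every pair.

Fold the examples into a partial DFA from state 0: repeatedly fix the first undefined (state, symbol) met by the shortest-then-alphabetical prefix, trying targets in increasing order and rejecting any under which an Accept and a Reject string meet in one state with the same remainder; add a state when all current targets are rejected. Accepting states are where Accept strings end.
a: 0a undefined. 0a->0: no, b/ab meet in 0 with "b" left. Open state 1: 0a->1.
b: 0b undefined. 0b->0: ok.
aa: 1a undefined. 1a->0: no, b/aa meet in 0. 1a->1: no, a/aaa meet in 1. Open state 2: 1a->2.
ab: 1b undefined. 1b->0: no, b/ab meet in 0. 1b->1: no, a/ab meet in 1. 1b->2: ok.
aaa: 2a undefined. 2a->0: no, b/aaa meet in 0. 2a->1: no, a/aaa meet in 1. 2a->2: ok.
aab: 2b undefined. 2b->0: ok.
All examples now run through 3 states with every (state, symbol) defined. Accept strings end in {0,1}, Reject strings end in {2}; accept={0,1}.

states=3 start=0 accept={0,1} delta: 0a->1 0b->0 1a->2 1b->2 2a->2 2b->0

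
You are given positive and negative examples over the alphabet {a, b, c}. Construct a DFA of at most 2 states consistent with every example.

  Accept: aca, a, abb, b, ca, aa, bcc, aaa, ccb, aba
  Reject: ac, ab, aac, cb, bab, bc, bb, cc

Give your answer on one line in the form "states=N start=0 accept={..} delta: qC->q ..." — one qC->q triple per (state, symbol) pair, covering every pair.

Grow the machine one transition at a time. Run the examples from 0; the earliest place one falls off (shortest prefix, ties alphabetical) gets sent to the lowest-numbered state that keeps every Accept/Reject pair distinguishable — a pair clashes when both reach the same state with identical unread suffix — and to a fresh state only if none does.
a: 0a undefined. 0a->0: no, abb/bb meet in 0 with "bb" left. Open state 1: 0a->1.
b: 0b undefined. 0b->0: no, b/bb meet in 0. 0b->1: ok.
c: 0c undefined. 0c->0: no, a/cb meet in 1. 0c->1: ok.
aa: 1a undefined. 1a->0: no, a/aac meet in 1. 1a->1: ok.
ab: 1b undefined. 1b->0: ok.
ac: 1c undefined. 1c->0: ok.
All examples now run through 2 states with every (state, symbol) defined. Accept strings end in {1}, Reject strings end in {0}; accept={1}.

states=2 start=0 accept={1} delta: 0a->1 0b->1 0c->1 1a->1 1b->0 1c->0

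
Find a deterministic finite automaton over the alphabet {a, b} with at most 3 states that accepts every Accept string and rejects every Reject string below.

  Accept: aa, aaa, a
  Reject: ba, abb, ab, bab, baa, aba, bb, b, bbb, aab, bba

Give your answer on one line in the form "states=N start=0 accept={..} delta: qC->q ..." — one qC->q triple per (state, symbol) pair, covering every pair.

states=2 start=0 accept={0} delta: 0a->0 0b->1 1a->1 1b->1

Fold the examples into a partial DFA from state 0: repeatedly fix the first undefined (state, symbol) met by the shortest-then-alphabetical prefix, trying targets in increasing order and rejecting any under which an Accept and a Reject string meet in one state with the same remainder; add a state when all current targets are rejected. Accepting states are where Accept strings end.
a: 0a undefined. 0a->0: ok.
b: 0b undefined. 0b->0: no, aa/ba meet in 0. Open state 1: 0b->1.
ba: 1a undefined. 1a->0: no, aa/ba meet in 0. 1a->1: ok.
bb: 1b undefined. 1b->0: no, aa/abb meet in 0. 1b->1: ok.
All examples now run through 2 states with every (state, symbol) defined. Accept strings end in {0}, Reject strings end in {1}; accept={0}.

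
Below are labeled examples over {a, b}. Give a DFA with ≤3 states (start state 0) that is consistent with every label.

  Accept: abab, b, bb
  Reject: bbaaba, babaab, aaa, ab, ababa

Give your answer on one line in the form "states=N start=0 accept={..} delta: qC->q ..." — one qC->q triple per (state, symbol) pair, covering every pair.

states=2 start=0 accept={0} delta: 0a->1 0b->0 1a->0 1b->1

Grow the machine one transition at a time. Run the examples from 0; the earliest place one falls off (shortest prefix, ties alphabetical) gets sent to the lowest-numbered state that keeps every Accept/Reject pair distinguishable — a pair clashes when both reach the same state with identical unread suffix — and to a fresh state only if none does.
a: 0a undefined. 0a->0: no, b/ab meet in 0 with "b" left. Open state 1: 0a->1.
b: 0b undefined. 0b->0: ok.
aa: 1a undefined. 1a->0: ok.
ab: 1b undefined. 1b->0: no, abab/babaab meet in 0. 1b->1: ok.
All examples now run through 2 states with every (state, symbol) defined. Accept strings end in {0}, Reject strings end in {1}; accept={0}.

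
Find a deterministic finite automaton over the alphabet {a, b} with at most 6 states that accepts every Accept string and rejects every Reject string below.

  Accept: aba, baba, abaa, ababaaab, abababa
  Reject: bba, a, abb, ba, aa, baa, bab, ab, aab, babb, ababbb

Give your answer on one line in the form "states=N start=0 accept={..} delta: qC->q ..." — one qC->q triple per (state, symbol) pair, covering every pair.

State merging on the prefix tree: take the shortest (then alphabetical) example prefix whose next move is undefined and point that move at state 0, else 1, else 2, ...; a target is out if some Accept/Reject pair would then sit in one state with the same input left (inseparable). If every existing state is out, open a new one.
a: 0a undefined. 0a->0: no, aba/ba meet in 0 with "ba" left. Open state 1: 0a->1.
b: 0b undefined. 0b->0: ok.
aa: 1a undefined. 1a->0: ok.
ab: 1b undefined. 1b->0: no, aba/bba meet in 1. 1b->1: no, aba/aa meet in 0. Open state 2: 1b->2.
aba: 2a undefined. 2a->0: no, aba/aa meet in 0. 2a->1: no, aba/bba meet in 1. 2a->2: no, aba/bab meet in 2. Open state 3: 2a->3.
abb: 2b undefined. 2b->0: ok.
abaa: 3a undefined. 3a->0: no, abaa/abb meet in 0. 3a->1: no, abaa/bba meet in 1. 3a->2: no, abaa/bab meet in 2. 3a->3: ok.
abab: 3b undefined. 3b->0: no, ababaaab/bab meet in 2. 3b->1: no, ababaaab/abb meet in 0. 3b->2: no, ababaaab/bab meet in 2. 3b->3: no, aba/ababbb meet in 3. Open state 4: 3b->4.
ababa: 4a undefined. 4a->0: no, ababaaab/abb meet in 0. 4a->1: no, ababaaab/bab meet in 2. 4a->2: no, abababa/bba meet in 1. 4a->3: ok.
ababb: 4b undefined. 4b->0: ok.
All examples now run through 5 states with every (state, symbol) defined. Accept strings end in {3,4}, Reject strings end in {0,1,2}; accept={3,4}.

states=5 start=0 accept={3,4} delta: 0a->1 0b->0 1a->0 1b->2 2a->3 2b->0 3a->3 3b->4 4a->3 4b->0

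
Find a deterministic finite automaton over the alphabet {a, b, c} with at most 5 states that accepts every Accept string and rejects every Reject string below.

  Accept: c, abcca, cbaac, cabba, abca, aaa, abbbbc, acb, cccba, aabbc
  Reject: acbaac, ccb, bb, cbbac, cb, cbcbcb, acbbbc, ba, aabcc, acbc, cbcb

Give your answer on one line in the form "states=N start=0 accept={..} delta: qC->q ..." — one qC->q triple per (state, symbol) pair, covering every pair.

Grow the machine one transition at a time. Run the examples from 0; the earliest place one falls off (shortest prefix, ties alphabetical) gets sent to the lowest-numbered state that keeps every Accept/Reject pair distinguishable — a pair clashes when both reach the same state with identical unread suffix — and to a fresh state only if none does.
a: 0a undefined. 0a->0: no, cbaac/acbaac meet in 0 with "cbaac" left. Open state 1: 0a->1.
b: 0b undefined. 0b->0: ok.
c: 0c undefined. 0c->0: no, c/ccb meet in 0. 0c->1: no, c/ba meet in 1. Open state 2: 0c->2.
aa: 1a undefined. 1a->0: no, aaa/ba meet in 1. 1a->1: no, aaa/ba meet in 1. 1a->2: ok.
ab: 1b undefined. 1b->0: ok.
ac: 1c undefined. 1c->0: no, c/acbbbc meet in 2. 1c->1: no, c/acbbbc meet in 2. 1c->2: no, cbaac/acbaac meet in 2 with "baac" left. Open state 3: 1c->3.
ca: 2a undefined. 2a->0: no, cabba/ba meet in 1. 2a->1: no, cabba/ba meet in 1. 2a->2: ok.
cb: 2b undefined. 2b->0: no, cbaac/aabcc meet in 2 with "c" left. 2b->1: no, cabba/cb meet in 1. 2b->2: no, c/cb meet in 2. 2b->3: no, aabbc/acbc meet in 3 with "bc" left. Open state 4: 2b->4.
cc: 2c undefined. 2c->0: no, abcca/ba meet in 1. 2c->1: ok.
acb: 3b undefined. 3b->0: no, c/acbbbc meet in 2. 3b->1: no, c/acbbbc meet in 2. 3b->2: no, aabbc/acbbbc meet in 4 with "bc" left. 3b->3: ok.
cba: 4a undefined. 4a->0: ok.
cbb: 4b undefined. 4b->0: no, cbaac/cbbac meet in 3. 4b->1: ok.
cbc: 4c undefined. 4c->0: no, c/aabcc meet in 2. 4c->1: no, cbaac/aabcc meet in 3. 4c->2: ok.
acba: 3a undefined. 3a->0: no, cbaac/acbaac meet in 3. 3a->1: no, cccba/acbaac meet in 1. 3a->2: ok.
acbc: 3c undefined. 3c->0: ok.
All examples now run through 5 states with every (state, symbol) defined. Accept strings end in {2,3}, Reject strings end in {0,1,4}; accept={2,3}.

states=5 start=0 accept={2,3} delta: 0a->1 0b->0 0c->2 1a->2 1b->0 1c->3 2a->2 2b->4 2c->1 3a->2 3b->3 3c->0 4a->0 4b->1 4c->2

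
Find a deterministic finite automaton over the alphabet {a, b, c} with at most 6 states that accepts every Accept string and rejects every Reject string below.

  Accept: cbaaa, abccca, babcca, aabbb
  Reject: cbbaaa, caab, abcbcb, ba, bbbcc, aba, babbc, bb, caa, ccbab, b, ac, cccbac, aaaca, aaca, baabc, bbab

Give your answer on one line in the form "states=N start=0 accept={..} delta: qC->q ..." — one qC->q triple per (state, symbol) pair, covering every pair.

states=5 start=0 accept={4} delta: 0a->0 0b->1 0c->0 1a->2 1b->3 1c->2 2a->3 2b->1 2c->3 3a->4 3b->4 3c->3 4a->0 4b->0 4c->0

State merging on the prefix tree: take the shortest (then alphabetical) example prefix whose next move is undefined and point that move at state 0, else 1, else 2, ...; a target is out if some Accept/Reject pair would then sit in one state with the same input left (inseparable). If every existing state is out, open a new one.
a: 0a undefined. 0a->0: ok.
b: 0b undefined. 0b->0: no, aabbb/ba meet in 0. Open state 1: 0b->1.
c: 0c undefined. 0c->0: ok.
ba: 1a undefined. 1a->0: no, cbaaa/ba meet in 0. 1a->1: no, cbaaa/caab meet in 1. Open state 2: 1a->2.
bb: 1b undefined. 1b->0: no, aabbb/caab meet in 1. 1b->1: no, cbaaa/cbbaaa meet in 2 with "aa" left. 1b->2: no, aabbb/ccbab meet in 2 with "b" left. Open state 3: 1b->3.
abc: 1c undefined. 1c->0: no, abccca/caa meet in 0. 1c->1: no, abccca/ba meet in 2. 1c->2: ok.
baa: 2a undefined. 2a->0: no, cbaaa/caa meet in 0. 2a->1: no, cbaaa/ba meet in 2. 2a->2: no, cbaaa/ba meet in 2. 2a->3: ok.
bab: 2b undefined. 2b->0: no, babcca/caa meet in 0. 2b->1: ok.
bba: 3a undefined. 3a->0: no, cbaaa/cbbaaa meet in 0. 3a->1: no, cbaaa/caab meet in 1. 3a->2: no, cbaaa/cbbaaa meet in 2. 3a->3: no, cbaaa/cbbaaa meet in 3. Open state 4: 3a->4.
bbb: 3b undefined. 3b->0: no, aabbb/bbbcc meet in 0. 3b->1: no, aabbb/caab meet in 1. 3b->2: no, aabbb/ba meet in 2. 3b->3: no, aabbb/bb meet in 3. 3b->4: ok.
abcc: 2c undefined. 2c->0: no, abccca/caa meet in 0. 2c->1: no, abccca/bb meet in 3. 2c->2: no, abccca/bb meet in 3. 2c->3: ok.
bbab: 4b undefined. 4b->0: ok.
bbbc: 4c undefined. 4c->0: ok.
abccc: 3c undefined. 3c->0: no, abccca/bbbcc meet in 0. 3c->1: no, abccca/ba meet in 2. 3c->2: no, abccca/bb meet in 3. 3c->3: ok.
cbbaa: 4a undefined. 4a->0: ok.
All examples now run through 5 states with every (state, symbol) defined. Accept strings end in {4}, Reject strings end in {0,1,2,3}; accept={4}.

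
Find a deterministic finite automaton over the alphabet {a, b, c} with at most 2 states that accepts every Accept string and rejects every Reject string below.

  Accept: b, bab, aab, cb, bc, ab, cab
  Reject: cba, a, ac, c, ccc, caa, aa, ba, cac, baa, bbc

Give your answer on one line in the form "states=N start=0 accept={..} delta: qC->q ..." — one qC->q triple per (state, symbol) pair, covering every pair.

states=2 start=0 accept={1} delta: 0a->0 0b->1 0c->0 1a->0 1b->0 1c->1

Grow the machine one transition at a time. Run the examples from 0; the earliest place one falls off (shortest prefix, ties alphabetical) gets sent to the lowest-numbered state that keeps every Accept/Reject pair distinguishable — a pair clashes when both reach the same state with identical unread suffix — and to a fresh state only if none does.
a: 0a undefined. 0a->0: ok.
b: 0b undefined. 0b->0: no, b/a meet in 0. Open state 1: 0b->1.
c: 0c undefined. 0c->0: ok.
ba: 1a undefined. 1a->0: ok.
bb: 1b undefined. 1b->0: ok.
bc: 1c undefined. 1c->0: no, bc/cba meet in 0. 1c->1: ok.
All examples now run through 2 states with every (state, symbol) defined. Accept strings end in {1}, Reject strings end in {0}; accept={1}.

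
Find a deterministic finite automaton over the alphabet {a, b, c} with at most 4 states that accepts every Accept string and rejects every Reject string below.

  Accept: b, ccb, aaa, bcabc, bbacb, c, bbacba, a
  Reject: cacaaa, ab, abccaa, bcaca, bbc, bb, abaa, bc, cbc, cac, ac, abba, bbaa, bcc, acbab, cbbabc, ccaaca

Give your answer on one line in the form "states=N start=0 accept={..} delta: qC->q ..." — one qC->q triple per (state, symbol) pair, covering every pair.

Grow the machine one transition at a time. Run the examples from 0; the earliest place one falls off (shortest prefix, ties alphabetical) gets sent to the lowest-numbered state that keeps every Accept/Reject pair distinguishable — a pair clashes when both reach the same state with identical unread suffix — and to a fresh state only if none does.
a: 0a undefined. 0a->0: no, b/ab meet in 0 with "b" left. Open state 1: 0a->1.
b: 0b undefined. 0b->0: no, b/bb meet in 0. 0b->1: ok.
c: 0c undefined. 0c->0: ok.
aa: 1a undefined. 1a->0: no, b/ccaaca meet in 1. 1a->1: ok.
ab: 1b undefined. 1b->0: no, b/abccaa meet in 1. 1b->1: no, b/ab meet in 1. Open state 2: 1b->2.
ac: 1c undefined. 1c->0: no, b/cacaaa meet in 1. 1c->1: no, b/cacaaa meet in 1. 1c->2: no, bcabc/cbbabc meet in 2 with "abc" left. Open state 3: 1c->3.
aba: 2a undefined. 2a->0: no, b/abaa meet in 1. 2a->1: no, b/abaa meet in 1. 2a->2: ok.
abb: 2b undefined. 2b->0: no, b/abba meet in 1. 2b->1: no, b/abba meet in 1. 2b->2: ok.
abc: 2c undefined. 2c->0: no, b/abccaa meet in 1. 2c->1: no, b/bbc meet in 1. 2c->2: no, bbacb/ab meet in 2. 2c->3: ok.
acb: 3b undefined. 3b->0: ok.
bca: 3a undefined. 3a->0: no, b/cacaaa meet in 1. 3a->1: no, b/cacaaa meet in 1. 3a->2: no, bcabc/bbc meet in 3. 3a->3: ok.
bcc: 3c undefined. 3c->0: no, b/abccaa meet in 1. 3c->1: no, b/abccaa meet in 1. 3c->2: ok.
All examples now run through 4 states with every (state, symbol) defined. Accept strings end in {0,1}, Reject strings end in {2,3}; accept={0,1}.

states=4 start=0 accept={0,1} delta: 0a->1 0b->1 0c->0 1a->1 1b->2 1c->3 2a->2 2b->2 2c->3 3a->3 3b->0 3c->2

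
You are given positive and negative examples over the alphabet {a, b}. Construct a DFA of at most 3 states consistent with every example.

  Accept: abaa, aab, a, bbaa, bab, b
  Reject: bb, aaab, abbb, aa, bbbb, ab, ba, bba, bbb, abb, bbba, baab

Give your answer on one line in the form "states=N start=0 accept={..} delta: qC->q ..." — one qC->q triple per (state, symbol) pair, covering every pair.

State merging on the prefix tree: take the shortest (then alphabetical) example prefix whose next move is undefined and point that move at state 0, else 1, else 2, ...; a target is out if some Accept/Reject pair would then sit in one state with the same input left (inseparable). If every existing state is out, open a new one.
a: 0a undefined. 0a->0: no, aab/aaab meet in 0 with "b" left. Open state 1: 0a->1.
b: 0b undefined. 0b->0: no, aab/baab meet in 1 with "ab" left. 0b->1: ok.
aa: 1a undefined. 1a->0: ok.
ab: 1b undefined. 1b->0: no, abaa/bb meet in 0. 1b->1: no, abaa/bb meet in 1. Open state 2: 1b->2.
aba: 2a undefined. 2a->0: ok.
abb: 2b undefined. 2b->0: no, abaa/abbb meet in 1. 2b->1: no, abaa/bbb meet in 1. 2b->2: ok.
All examples now run through 3 states with every (state, symbol) defined. Accept strings end in {1}, Reject strings end in {0,2}; accept={1}.

states=3 start=0 accept={1} delta: 0a->1 0b->1 1a->0 1b->2 2a->0 2b->2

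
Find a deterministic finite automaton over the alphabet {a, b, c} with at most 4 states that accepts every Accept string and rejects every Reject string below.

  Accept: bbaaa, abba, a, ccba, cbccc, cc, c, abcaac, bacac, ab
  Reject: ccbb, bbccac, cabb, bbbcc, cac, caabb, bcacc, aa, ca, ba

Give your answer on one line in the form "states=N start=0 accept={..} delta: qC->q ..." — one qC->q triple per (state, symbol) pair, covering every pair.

Grow the machine one transition at a time. Run the examples from 0; the earliest place one falls off (shortest prefix, ties alphabetical) gets sent to the lowest-numbered state that keeps every Accept/Reject pair distinguishable — a pair clashes when both reach the same state with identical unread suffix — and to a fresh state only if none does.
a: 0a undefined. 0a->0: no, a/aa meet in 0. Open state 1: 0a->1.
b: 0b undefined. 0b->0: no, a/ba meet in 1. 0b->1: ok.
c: 0c undefined. 0c->0: no, a/ca meet in 1. 0c->1: ok.
aa: 1a undefined. 1a->0: no, a/cac meet in 1. 1a->1: no, a/aa meet in 1. Open state 2: 1a->2.
ab: 1b undefined. 1b->0: no, abba/aa meet in 2. 1b->1: no, abba/aa meet in 2. 1b->2: no, ab/aa meet in 2. Open state 3: 1b->3.
bc: 1c undefined. 1c->0: no, a/bcacc meet in 1. 1c->1: ok.
abb: 3b undefined. 3b->0: no, abba/bbbcc meet in 1. 3b->1: no, abba/aa meet in 2. 3b->2: ok.
abc: 3c undefined. 3c->0: no, abcaac/bbccac meet in 2 with "c" left. 3c->1: ok.
bac: 2c undefined. 2c->0: no, a/bbbcc meet in 1. 2c->1: no, a/bbccac meet in 1. 2c->2: ok.
bba: 3a undefined. 3a->0: no, bbaaa/ccbb meet in 2. 3a->1: ok.
caa: 2a undefined. 2a->0: no, ab/caabb meet in 3. 2a->1: ok.
cab: 2b undefined. 2b->0: no, bbaaa/cabb meet in 1. 2b->1: no, ab/cabb meet in 3. 2b->2: ok.
All examples now run through 4 states with every (state, symbol) defined. Accept strings end in {1,3}, Reject strings end in {2}; accept={1,3}.

states=4 start=0 accept={1,3} delta: 0a->1 0b->1 0c->1 1a->2 1b->3 1c->1 2a->1 2b->2 2c->2 3a->1 3b->2 3c->1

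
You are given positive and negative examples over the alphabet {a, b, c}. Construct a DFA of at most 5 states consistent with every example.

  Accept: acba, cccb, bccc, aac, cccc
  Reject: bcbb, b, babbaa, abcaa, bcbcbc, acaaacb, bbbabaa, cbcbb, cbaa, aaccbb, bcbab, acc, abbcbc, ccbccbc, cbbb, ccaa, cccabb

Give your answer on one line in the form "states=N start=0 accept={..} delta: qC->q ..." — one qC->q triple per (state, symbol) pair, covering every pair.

Grow the machine one transition at a time. Run the examples from 0; the earliest place one falls off (shortest prefix, ties alphabetical) gets sent to the lowest-numbered state that keeps every Accept/Reject pair distinguishable — a pair clashes when both reach the same state with identical unread suffix — and to a fresh state only if none does.
a: 0a undefined. 0a->0: ok.
b: 0b undefined. 0b->0: ok.
c: 0c undefined. 0c->0: no, acba/bcbb meet in 0. Open state 1: 0c->1.
cb: 1b undefined. 1b->0: no, acba/bcbb meet in 0. 1b->1: no, aac/bcbb meet in 1. Open state 2: 1b->2.
cc: 1c undefined. 1c->0: no, bccc/ccbccbc meet in 1. 1c->1: no, bccc/acc meet in 1. 1c->2: no, bccc/abbcbc meet in 2 with "c" left. Open state 3: 1c->3.
aca: 1a undefined. 1a->0: ok.
cba: 2a undefined. 2a->0: no, acba/b meet in 0. 2a->1: ok.
cbb: 2b undefined. 2b->0: ok.
cbc: 2c undefined. 2c->0: no, acba/bcbcbc meet in 1. 2c->1: no, acba/bcbcbc meet in 1. 2c->2: no, acba/bcbcbc meet in 1. 2c->3: ok.
cca: 3a undefined. 3a->0: ok.
ccb: 3b undefined. 3b->0: no, acba/bcbcbc meet in 1. 3b->1: ok.
ccc: 3c undefined. 3c->0: no, acba/ccbccbc meet in 1. 3c->1: no, cccb/acaaacb meet in 2. 3c->2: no, acba/ccbccbc meet in 1. 3c->3: no, bccc/bcbcbc meet in 3. Open state 4: 3c->4.
ccca: 4a undefined. 4a->0: ok.
cccb: 4b undefined. 4b->0: no, acba/ccbccbc meet in 1. 4b->1: ok.
cccc: 4c undefined. 4c->0: no, cccc/bcbb meet in 0. 4c->1: ok.
All examples now run through 5 states with every (state, symbol) defined. Accept strings end in {1,4}, Reject strings end in {0,2,3}; accept={1,4}.

states=5 start=0 accept={1,4} delta: 0a->0 0b->0 0c->1 1a->0 1b->2 1c->3 2a->1 2b->0 2c->3 3a->0 3b->1 3c->4 4a->0 4b->1 4c->1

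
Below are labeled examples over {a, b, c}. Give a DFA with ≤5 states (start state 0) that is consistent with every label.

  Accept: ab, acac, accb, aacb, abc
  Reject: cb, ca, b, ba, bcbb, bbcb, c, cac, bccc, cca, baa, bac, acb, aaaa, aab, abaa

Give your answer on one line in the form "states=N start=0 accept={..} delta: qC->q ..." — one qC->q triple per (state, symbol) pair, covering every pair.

states=4 start=0 accept={3} delta: 0a->1 0b->0 0c->0 1a->2 1b->3 1c->2 2a->2 2b->0 2c->3 3a->0 3b->3 3c->3

State merging on the prefix tree: take the shortest (then alphabetical) example prefix whose next move is undefined and point that move at state 0, else 1, else 2, ...; a target is out if some Accept/Reject pair would then sit in one state with the same input left (inseparable). If every existing state is out, open a new one.
a: 0a undefined. 0a->0: no, ab/b meet in 0 with "b" left. Open state 1: 0a->1.
b: 0b undefined. 0b->0: ok.
c: 0c undefined. 0c->0: ok.
aa: 1a undefined. 1a->0: no, aacb/cb meet in 0. 1a->1: no, ab/aab meet in 1 with "b" left. Open state 2: 1a->2.
ab: 1b undefined. 1b->0: no, ab/cb meet in 0. 1b->1: no, ab/ca meet in 1. 1b->2: no, ab/baa meet in 2. Open state 3: 1b->3.
ac: 1c undefined. 1c->0: no, acac/cb meet in 0. 1c->1: no, ab/acb meet in 3. 1c->2: ok.
aaa: 2a undefined. 2a->0: no, acac/cb meet in 0. 2a->1: no, acac/cac meet in 2. 2a->2: ok.
aab: 2b undefined. 2b->0: ok.
aac: 2c undefined. 2c->0: no, acac/cb meet in 0. 2c->1: no, acac/ca meet in 1. 2c->2: no, acac/cac meet in 2. 2c->3: ok.
aba: 3a undefined. 3a->0: ok.
abc: 3c undefined. 3c->0: no, abc/cb meet in 0. 3c->1: no, abc/ca meet in 1. 3c->2: no, abc/cac meet in 2. 3c->3: ok.
aacb: 3b undefined. 3b->0: no, accb/cb meet in 0. 3b->1: no, accb/ca meet in 1. 3b->2: no, accb/cac meet in 2. 3b->3: ok.
All examples now run through 4 states with every (state, symbol) defined. Accept strings end in {3}, Reject strings end in {0,1,2}; accept={3}.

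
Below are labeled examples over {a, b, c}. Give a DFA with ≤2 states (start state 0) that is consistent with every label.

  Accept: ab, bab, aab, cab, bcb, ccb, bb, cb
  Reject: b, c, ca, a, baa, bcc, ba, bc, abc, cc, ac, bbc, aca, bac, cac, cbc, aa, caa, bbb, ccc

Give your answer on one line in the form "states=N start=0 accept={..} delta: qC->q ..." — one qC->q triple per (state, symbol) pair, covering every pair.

states=2 start=0 accept={0} delta: 0a->1 0b->1 0c->1 1a->1 1b->0 1c->1

Fold the examples into a partial DFA from state 0: repeatedly fix the first undefined (state, symbol) met by the shortest-then-alphabetical prefix, trying targets in increasing order and rejecting any under which an Accept and a Reject string meet in one state with the same remainder; add a state when all current targets are rejected. Accepting states are where Accept strings end.
a: 0a undefined. 0a->0: no, ab/b meet in 0 with "b" left. Open state 1: 0a->1.
b: 0b undefined. 0b->0: no, bb/b meet in 0. 0b->1: ok.
c: 0c undefined. 0c->0: no, ccb/b meet in 1. 0c->1: ok.
aa: 1a undefined. 1a->0: no, bab/b meet in 1. 1a->1: ok.
ab: 1b undefined. 1b->0: ok.
ac: 1c undefined. 1c->0: no, ab/bc meet in 0. 1c->1: ok.
All examples now run through 2 states with every (state, symbol) defined. Accept strings end in {0}, Reject strings end in {1}; accept={0}.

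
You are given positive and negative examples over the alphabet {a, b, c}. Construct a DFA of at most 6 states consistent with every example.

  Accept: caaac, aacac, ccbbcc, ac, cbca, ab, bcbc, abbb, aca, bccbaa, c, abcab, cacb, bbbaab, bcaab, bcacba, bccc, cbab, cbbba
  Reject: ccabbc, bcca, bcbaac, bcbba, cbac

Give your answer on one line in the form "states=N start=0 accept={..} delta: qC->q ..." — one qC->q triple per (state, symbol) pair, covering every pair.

State merging on the prefix tree: take the shortest (then alphabetical) example prefix whose next move is undefined and point that move at state 0, else 1, else 2, ...; a target is out if some Accept/Reject pair would then sit in one state with the same input left (inseparable). If every existing state is out, open a new one.
a: 0a undefined. 0a->0: ok.
b: 0b undefined. 0b->0: ok.
c: 0c undefined. 0c->0: no, caaac/ccabbc meet in 0. Open state 1: 0c->1.
ca: 1a undefined. 1a->0: ok.
cb: 1b undefined. 1b->0: no, caaac/bcbaac meet in 1. 1b->1: no, caaac/bcbaac meet in 1. Open state 2: 1b->2.
cc: 1c undefined. 1c->0: no, caaac/ccabbc meet in 1. 1c->1: no, caaac/ccabbc meet in 1. 1c->2: no, bcacba/bcca meet in 2 with "a" left. Open state 3: 1c->3.
cba: 2a undefined. 2a->0: no, caaac/bcbaac meet in 1. 2a->1: no, caaac/bcbaac meet in 1. 2a->2: no, bcbc/bcbaac meet in 2 with "c" left. 2a->3: no, bccc/cbac meet in 3 with "c" left. Open state 4: 2a->4.
cbb: 2b undefined. 2b->0: no, ab/bcbba meet in 0. 2b->1: no, ab/bcbba meet in 0. 2b->2: no, bcacba/bcbba meet in 4. 2b->3: ok.
cbc: 2c undefined. 2c->0: ok.
cca: 3a undefined. 3a->0: no, caaac/ccabbc meet in 1. 3a->1: no, caaac/bcca meet in 1. 3a->2: no, cacb/bcca meet in 2. 3a->3: ok.
ccb: 3b undefined. 3b->0: no, caaac/ccabbc meet in 1. 3b->1: no, cbca/ccabbc meet in 0. 3b->2: no, bccc/ccabbc meet in 3 with "c" left. 3b->3: no, bccbaa/bcca meet in 3. 3b->4: ok.
bccc: 3c undefined. 3c->0: ok.
cbab: 4b undefined. 4b->0: no, caaac/ccabbc meet in 1. 4b->1: ok.
cbac: 4c undefined. 4c->0: no, ccbbcc/cbac meet in 0. 4c->1: no, caaac/cbac meet in 1. 4c->2: no, cacb/cbac meet in 2. 4c->3: ok.
bcbaa: 4a undefined. 4a->0: no, caaac/bcbaac meet in 1. 4a->1: ok.
All examples now run through 5 states with every (state, symbol) defined. Accept strings end in {0,1,2,4}, Reject strings end in {3}; accept={0,1,2,4}.

states=5 start=0 accept={0,1,2,4} delta: 0a->0 0b->0 0c->1 1a->0 1b->2 1c->3 2a->4 2b->3 2c->0 3a->3 3b->4 3c->0 4a->1 4b->1 4c->3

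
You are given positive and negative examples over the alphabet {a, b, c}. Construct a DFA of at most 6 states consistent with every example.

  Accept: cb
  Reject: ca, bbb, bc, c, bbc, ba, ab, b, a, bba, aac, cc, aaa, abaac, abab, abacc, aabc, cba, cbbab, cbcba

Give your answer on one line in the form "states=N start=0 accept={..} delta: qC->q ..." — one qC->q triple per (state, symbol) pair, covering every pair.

Fold the examples into a partial DFA from state 0: repeatedly fix the first undefined (state, symbol) met by the shortest-then-alphabetical prefix, trying targets in increasing order and rejecting any under which an Accept and a Reject string meet in one state with the same remainder; add a state when all current targets are rejected. Accepting states are where Accept strings end.
a: 0a undefined. 0a->0: ok.
b: 0b undefined. 0b->0: ok.
c: 0c undefined. 0c->0: no, cb/ca meet in 0. Open state 1: 0c->1.
ca: 1a undefined. 1a->0: ok.
cb: 1b undefined. 1b->0: no, cb/ca meet in 0. 1b->1: no, cb/bc meet in 1. Open state 2: 1b->2.
cc: 1c undefined. 1c->0: ok.
cba: 2a undefined. 2a->0: ok.
cbb: 2b undefined. 2b->0: ok.
cbc: 2c undefined. 2c->0: ok.
All examples now run through 3 states with every (state, symbol) defined. Accept strings end in {2}, Reject strings end in {0,1}; accept={2}.

states=3 start=0 accept={2} delta: 0a->0 0b->0 0c->1 1a->0 1b->2 1c->0 2a->0 2b->0 2c->0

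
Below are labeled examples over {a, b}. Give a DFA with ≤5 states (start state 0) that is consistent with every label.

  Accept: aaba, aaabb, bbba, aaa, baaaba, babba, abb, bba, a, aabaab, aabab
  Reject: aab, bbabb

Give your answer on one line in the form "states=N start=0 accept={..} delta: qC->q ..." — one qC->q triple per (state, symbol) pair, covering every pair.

State merging on the prefix tree: take the shortest (then alphabetical) example prefix whose next move is undefined and point that move at state 0, else 1, else 2, ...; a target is out if some Accept/Reject pair would then sit in one state with the same input left (inseparable). If every existing state is out, open a new one.
a: 0a undefined. 0a->0: ok.
b: 0b undefined. 0b->0: no, aaba/aab meet in 0. Open state 1: 0b->1.
ba: 1a undefined. 1a->0: no, aabaab/aab meet in 1. 1a->1: no, aaba/aab meet in 1. Open state 2: 1a->2.
bb: 1b undefined. 1b->0: no, aaabb/bbabb meet in 0. 1b->1: no, aaabb/aab meet in 1. 1b->2: ok.
baa: 2a undefined. 2a->0: no, aaba/bbabb meet in 2. 2a->1: no, bba/aab meet in 1. 2a->2: ok.
bab: 2b undefined. 2b->0: ok.
All examples now run through 3 states with every (state, symbol) defined. Accept strings end in {0,2}, Reject strings end in {1}; accept={0,2}.

states=3 start=0 accept={0,2} delta: 0a->0 0b->1 1a->2 1b->2 2a->2 2b->0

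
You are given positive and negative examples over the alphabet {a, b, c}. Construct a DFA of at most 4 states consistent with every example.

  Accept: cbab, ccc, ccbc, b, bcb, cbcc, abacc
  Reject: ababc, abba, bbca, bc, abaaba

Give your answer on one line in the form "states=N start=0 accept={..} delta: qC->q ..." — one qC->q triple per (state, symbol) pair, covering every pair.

states=4 start=0 accept={0,1} delta: 0a->0 0b->1 0c->1 1a->3 1b->1 1c->2 2a->2 2b->0 2c->0 3a->0 3b->1 3c->0

Grow the machine one transition at a time. Run the examples from 0; the earliest place one falls off (shortest prefix, ties alphabetical) gets sent to the lowest-numbered state that keeps every Accept/Reject pair distinguishable — a pair clashes when both reach the same state with identical unread suffix — and to a fresh state only if none does.
a: 0a undefined. 0a->0: ok.
b: 0b undefined. 0b->0: no, b/abba meet in 0. Open state 1: 0b->1.
c: 0c undefined. 0c->0: no, ccbc/bc meet in 1 with "c" left. 0c->1: ok.
bb: 1b undefined. 1b->0: no, cbcc/bc meet in 1 with "c" left. 1b->1: ok.
bc: 1c undefined. 1c->0: no, ccbc/bbca meet in 0. 1c->1: no, ccc/bc meet in 1. Open state 2: 1c->2.
aba: 1a undefined. 1a->0: no, abacc/ababc meet in 2. 1a->1: no, cbab/abba meet in 1. 1a->2: no, ccbc/ababc meet in 2 with "bc" left. Open state 3: 1a->3.
bcb: 2b undefined. 2b->0: ok.
ccc: 2c undefined. 2c->0: ok.
abaa: 3a undefined. 3a->0: ok.
abab: 3b undefined. 3b->0: no, ccbc/ababc meet in 1. 3b->1: ok.
abac: 3c undefined. 3c->0: ok.
bbca: 2a undefined. 2a->0: no, ccc/bbca meet in 0. 2a->1: no, cbab/bbca meet in 1. 2a->2: ok.
All examples now run through 4 states with every (state, symbol) defined. Accept strings end in {0,1}, Reject strings end in {2,3}; accept={0,1}.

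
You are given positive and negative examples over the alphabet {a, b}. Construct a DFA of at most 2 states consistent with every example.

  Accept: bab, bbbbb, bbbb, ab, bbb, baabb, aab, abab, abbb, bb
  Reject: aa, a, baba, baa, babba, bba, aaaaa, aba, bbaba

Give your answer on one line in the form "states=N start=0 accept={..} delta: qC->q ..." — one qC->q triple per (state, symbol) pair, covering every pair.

Grow the machine one transition at a time. Run the examples from 0; the earliest place one falls off (shortest prefix, ties alphabetical) gets sent to the lowest-numbered state that keeps every Accept/Reject pair distinguishable — a pair clashes when both reach the same state with identical unread suffix — and to a fresh state only if none does.
a: 0a undefined. 0a->0: ok.
b: 0b undefined. 0b->0: no, bab/aa meet in 0. Open state 1: 0b->1.
ba: 1a undefined. 1a->0: ok.
bb: 1b undefined. 1b->0: no, bbbb/aa meet in 0. 1b->1: ok.
All examples now run through 2 states with every (state, symbol) defined. Accept strings end in {1}, Reject strings end in {0}; accept={1}.

states=2 start=0 accept={1} delta: 0a->0 0b->1 1a->0 1b->1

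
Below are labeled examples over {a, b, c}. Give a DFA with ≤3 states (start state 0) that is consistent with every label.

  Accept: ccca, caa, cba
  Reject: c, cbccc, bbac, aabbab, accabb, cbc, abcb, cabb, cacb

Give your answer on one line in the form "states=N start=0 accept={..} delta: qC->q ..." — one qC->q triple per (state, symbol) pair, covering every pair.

Fold the examples into a partial DFA from state 0: repeatedly fix the first undefined (state, symbol) met by the shortest-then-alphabetical prefix, trying targets in increasing order and rejecting any under which an Accept and a Reject string meet in one state with the same remainder; add a state when all current targets are rejected. Accepting states are where Accept strings end.
a: 0a undefined. 0a->0: ok.
b: 0b undefined. 0b->0: ok.
c: 0c undefined. 0c->0: no, ccca/c meet in 0. Open state 1: 0c->1.
ca: 1a undefined. 1a->0: no, caa/aabbab meet in 0. 1a->1: no, caa/c meet in 1. Open state 2: 1a->2.
cb: 1b undefined. 1b->0: no, cba/aabbab meet in 0. 1b->1: ok.
cc: 1c undefined. 1c->0: ok.
caa: 2a undefined. 2a->0: no, caa/cbccc meet in 0. 2a->1: no, caa/c meet in 1. 2a->2: ok.
cab: 2b undefined. 2b->0: ok.
cac: 2c undefined. 2c->0: ok.
All examples now run through 3 states with every (state, symbol) defined. Accept strings end in {2}, Reject strings end in {0,1}; accept={2}.

states=3 start=0 accept={2} delta: 0a->0 0b->0 0c->1 1a->2 1b->1 1c->0 2a->2 2b->0 2c->0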